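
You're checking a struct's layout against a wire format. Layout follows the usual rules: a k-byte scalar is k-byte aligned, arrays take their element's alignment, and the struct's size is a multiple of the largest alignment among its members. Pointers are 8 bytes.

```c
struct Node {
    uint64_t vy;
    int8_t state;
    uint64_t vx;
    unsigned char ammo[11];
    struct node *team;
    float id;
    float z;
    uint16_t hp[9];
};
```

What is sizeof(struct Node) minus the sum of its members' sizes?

18

@0: vy [8B, align 8] → 8
@8: state [1B, align 1] → 9
+7 pad (align 8)
@16: vx [8B, align 8] → 24
@24: ammo [11B, align 1] → 35
+5 pad (align 8)
@40: team [8B, align 8] → 48
@48: id [4B, align 4] → 52
@52: z [4B, align 4] → 56
@56: hp [18B, align 2] → 74
+6 tail pad (align 8)
size 80, align 8
data bytes 62, size 80 → padding 18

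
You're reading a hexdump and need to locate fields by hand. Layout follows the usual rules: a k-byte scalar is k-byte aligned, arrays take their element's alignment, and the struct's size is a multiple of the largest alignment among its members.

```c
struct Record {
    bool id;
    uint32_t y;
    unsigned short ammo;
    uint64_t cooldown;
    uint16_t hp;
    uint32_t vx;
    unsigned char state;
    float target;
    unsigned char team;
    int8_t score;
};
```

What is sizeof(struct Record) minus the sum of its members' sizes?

id at 0 (size 1, align 1) → ends 1
pad 3 to align 4 for y
y at 4 (size 4, align 4) → ends 8
ammo at 8 (size 2, align 2) → ends 10
pad 6 to align 8 for cooldown
cooldown at 16 (size 8, align 8) → ends 24
hp at 24 (size 2, align 2) → ends 26
pad 2 to align 4 for vx
vx at 28 (size 4, align 4) → ends 32
state at 32 (size 1, align 1) → ends 33
pad 3 to align 4 for target
target at 36 (size 4, align 4) → ends 40
team at 40 (size 1, align 1) → ends 41
score at 41 (size 1, align 1) → ends 42
tail pad 6 to reach multiple of 8
total 48 bytes, alignment 8
data bytes 28, size 48 → padding 20

20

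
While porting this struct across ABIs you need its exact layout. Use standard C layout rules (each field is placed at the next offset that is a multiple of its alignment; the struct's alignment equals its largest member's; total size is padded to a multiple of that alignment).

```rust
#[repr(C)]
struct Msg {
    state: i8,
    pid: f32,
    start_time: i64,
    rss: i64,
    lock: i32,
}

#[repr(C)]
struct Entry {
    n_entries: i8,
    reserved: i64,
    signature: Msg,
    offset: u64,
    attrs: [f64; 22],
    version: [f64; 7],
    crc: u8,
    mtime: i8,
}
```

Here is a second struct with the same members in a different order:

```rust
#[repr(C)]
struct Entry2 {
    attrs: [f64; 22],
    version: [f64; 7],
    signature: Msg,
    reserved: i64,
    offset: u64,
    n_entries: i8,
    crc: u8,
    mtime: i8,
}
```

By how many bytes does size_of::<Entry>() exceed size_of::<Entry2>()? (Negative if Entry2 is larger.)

8

Msg: state at 0 (size 1, align 1) → ends 1; pad 3 to align 4 for pid; pid at 4 (size 4, align 4) → ends 8; start_time at 8 (size 8, align 8) → ends 16; rss at 16 (size 8, align 8) → ends 24; lock at 24 (size 4, align 4) → ends 28; tail pad 4 to reach multiple of 8; total 32 bytes, alignment 8
n_entries at 0 (size 1, align 1) → ends 1
pad 7 to align 8 for reserved
reserved at 8 (size 8, align 8) → ends 16
signature at 16 (size 32, align 8) → ends 48
offset at 48 (size 8, align 8) → ends 56
attrs at 56 (size 176, align 8) → ends 232
version at 232 (size 56, align 8) → ends 288
crc at 288 (size 1, align 1) → ends 289
mtime at 289 (size 1, align 1) → ends 290
tail pad 6 to reach multiple of 8
total 296 bytes, alignment 8
— Entry2 —
attrs at 0 (size 176, align 8) → ends 176
version at 176 (size 56, align 8) → ends 232
signature at 232 (size 32, align 8) → ends 264
reserved at 264 (size 8, align 8) → ends 272
offset at 272 (size 8, align 8) → ends 280
n_entries at 280 (size 1, align 1) → ends 281
crc at 281 (size 1, align 1) → ends 282
mtime at 282 (size 1, align 1) → ends 283
tail pad 5 to reach multiple of 8
total 288 bytes, alignment 8
296 − 288 = 8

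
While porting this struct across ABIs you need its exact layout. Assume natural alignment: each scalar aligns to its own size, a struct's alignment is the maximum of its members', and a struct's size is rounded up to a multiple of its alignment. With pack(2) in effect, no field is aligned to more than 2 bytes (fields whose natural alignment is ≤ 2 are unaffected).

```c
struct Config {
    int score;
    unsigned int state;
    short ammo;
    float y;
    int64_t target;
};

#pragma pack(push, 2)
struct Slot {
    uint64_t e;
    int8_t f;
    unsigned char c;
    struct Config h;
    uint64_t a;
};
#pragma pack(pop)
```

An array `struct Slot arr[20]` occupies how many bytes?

840

Config: score at 0 (size 4, align 4) → ends 4; state at 4 (size 4, align 4) → ends 8; ammo at 8 (size 2, align 2) → ends 10; pad 2 to align 4 for y; y at 12 (size 4, align 4) → ends 16; target at 16 (size 8, align 8) → ends 24; total 24 bytes, alignment 8
e at 0 (size 8, align 2) → ends 8
f at 8 (size 1, align 1) → ends 9
c at 9 (size 1, align 1) → ends 10
h at 10 (size 24, align 2) → ends 34
a at 34 (size 8, align 2) → ends 42
total 42 bytes, alignment 2
array of 20: 20 × 42 = 840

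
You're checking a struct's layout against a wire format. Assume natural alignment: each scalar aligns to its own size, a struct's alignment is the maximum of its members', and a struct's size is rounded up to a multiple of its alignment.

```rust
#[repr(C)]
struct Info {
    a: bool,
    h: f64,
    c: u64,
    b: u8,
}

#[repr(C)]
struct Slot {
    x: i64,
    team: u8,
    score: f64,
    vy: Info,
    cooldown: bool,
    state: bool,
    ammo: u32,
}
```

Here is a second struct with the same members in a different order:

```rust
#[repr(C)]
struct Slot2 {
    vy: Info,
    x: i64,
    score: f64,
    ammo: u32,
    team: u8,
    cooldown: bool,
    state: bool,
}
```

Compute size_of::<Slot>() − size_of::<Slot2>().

8

Info: @0: a [1B, align 1] → 1; +7 pad (align 8); @8: h [8B, align 8] → 16; @16: c [8B, align 8] → 24; @24: b [1B, align 1] → 25; +7 tail pad (align 8); size 32, align 8
@0: x [8B, align 8] → 8
@8: team [1B, align 1] → 9
+7 pad (align 8)
@16: score [8B, align 8] → 24
@24: vy [32B, align 8] → 56
@56: cooldown [1B, align 1] → 57
@57: state [1B, align 1] → 58
+2 pad (align 4)
@60: ammo [4B, align 4] → 64
size 64, align 8
— Slot2 —
@0: vy [32B, align 8] → 32
@32: x [8B, align 8] → 40
@40: score [8B, align 8] → 48
@48: ammo [4B, align 4] → 52
@52: team [1B, align 1] → 53
@53: cooldown [1B, align 1] → 54
@54: state [1B, align 1] → 55
+1 tail pad (align 8)
size 56, align 8
64 − 56 = 8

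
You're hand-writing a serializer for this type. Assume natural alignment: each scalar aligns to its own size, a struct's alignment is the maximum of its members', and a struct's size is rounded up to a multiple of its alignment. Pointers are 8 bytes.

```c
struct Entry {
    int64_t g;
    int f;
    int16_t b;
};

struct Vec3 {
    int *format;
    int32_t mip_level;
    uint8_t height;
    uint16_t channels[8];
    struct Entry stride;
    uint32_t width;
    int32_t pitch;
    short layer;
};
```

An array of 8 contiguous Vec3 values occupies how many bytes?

Entry: 0..8  g  (8B, 8-aligned); 8..12  f  (4B, 4-aligned); 12..14  b  (2B, 2-aligned); 14..16  -- tail padding (2B); sizeof = 16, alignof = 8
0..8  format  (8B, 8-aligned)
8..12  mip_level  (4B, 4-aligned)
12..13  height  (1B, 1-aligned)
13..14  -- padding (1B)
14..30  channels  (16B, 2-aligned)
30..32  -- padding (2B)
32..48  stride  (16B, 8-aligned)
48..52  width  (4B, 4-aligned)
52..56  pitch  (4B, 4-aligned)
56..58  layer  (2B, 2-aligned)
58..64  -- tail padding (6B)
sizeof = 64, alignof = 8
array of 8: 8 × 64 = 512

512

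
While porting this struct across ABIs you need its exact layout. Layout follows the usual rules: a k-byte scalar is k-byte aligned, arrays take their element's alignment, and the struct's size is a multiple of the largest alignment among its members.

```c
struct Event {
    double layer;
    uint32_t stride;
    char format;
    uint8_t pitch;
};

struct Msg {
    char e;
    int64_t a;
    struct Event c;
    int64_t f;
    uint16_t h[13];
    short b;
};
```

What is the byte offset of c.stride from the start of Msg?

24

Event: 0..8  layer  (8B, 8-aligned); 8..12  stride  (4B, 4-aligned); 12..13  format  (1B, 1-aligned); 13..14  pitch  (1B, 1-aligned); 14..16  -- tail padding (2B); sizeof = 16, alignof = 8
0..1  e  (1B, 1-aligned)
1..8  -- padding (7B)
8..16  a  (8B, 8-aligned)
16..32  c  (16B, 8-aligned)
within Event: stride at 8
16 + 8 = 24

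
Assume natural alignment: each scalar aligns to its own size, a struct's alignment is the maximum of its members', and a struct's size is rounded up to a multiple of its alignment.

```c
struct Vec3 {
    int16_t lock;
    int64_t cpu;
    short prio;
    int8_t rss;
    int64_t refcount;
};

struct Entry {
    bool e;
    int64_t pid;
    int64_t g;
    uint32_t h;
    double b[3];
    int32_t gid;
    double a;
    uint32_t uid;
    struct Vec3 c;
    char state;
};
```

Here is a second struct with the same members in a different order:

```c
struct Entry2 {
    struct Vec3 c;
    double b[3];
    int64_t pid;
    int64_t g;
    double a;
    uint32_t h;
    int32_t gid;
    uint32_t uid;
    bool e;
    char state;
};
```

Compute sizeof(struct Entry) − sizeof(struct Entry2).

24

Vec3: lock at 0 (size 2, align 2) → ends 2; pad 6 to align 8 for cpu; cpu at 8 (size 8, align 8) → ends 16; prio at 16 (size 2, align 2) → ends 18; rss at 18 (size 1, align 1) → ends 19; pad 5 to align 8 for refcount; refcount at 24 (size 8, align 8) → ends 32; total 32 bytes, alignment 8
e at 0 (size 1, align 1) → ends 1
pad 7 to align 8 for pid
pid at 8 (size 8, align 8) → ends 16
g at 16 (size 8, align 8) → ends 24
h at 24 (size 4, align 4) → ends 28
pad 4 to align 8 for b
b at 32 (size 24, align 8) → ends 56
gid at 56 (size 4, align 4) → ends 60
pad 4 to align 8 for a
a at 64 (size 8, align 8) → ends 72
uid at 72 (size 4, align 4) → ends 76
pad 4 to align 8 for c
c at 80 (size 32, align 8) → ends 112
state at 112 (size 1, align 1) → ends 113
tail pad 7 to reach multiple of 8
total 120 bytes, alignment 8
— Entry2 —
c at 0 (size 32, align 8) → ends 32
b at 32 (size 24, align 8) → ends 56
pid at 56 (size 8, align 8) → ends 64
g at 64 (size 8, align 8) → ends 72
a at 72 (size 8, align 8) → ends 80
h at 80 (size 4, align 4) → ends 84
gid at 84 (size 4, align 4) → ends 88
uid at 88 (size 4, align 4) → ends 92
e at 92 (size 1, align 1) → ends 93
state at 93 (size 1, align 1) → ends 94
tail pad 2 to reach multiple of 8
total 96 bytes, alignment 8
120 − 96 = 24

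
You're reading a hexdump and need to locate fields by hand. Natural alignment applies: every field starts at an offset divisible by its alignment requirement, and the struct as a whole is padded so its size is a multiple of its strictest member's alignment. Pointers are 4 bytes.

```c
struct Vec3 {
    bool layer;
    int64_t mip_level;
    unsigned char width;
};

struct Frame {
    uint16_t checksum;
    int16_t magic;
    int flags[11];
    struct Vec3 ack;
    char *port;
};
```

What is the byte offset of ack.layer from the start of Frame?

48

Vec3: 0..1  layer  (1B, 1-aligned); 1..8  -- padding (7B); 8..16  mip_level  (8B, 8-aligned); 16..17  width  (1B, 1-aligned); 17..24  -- tail padding (7B); sizeof = 24, alignof = 8
0..2  checksum  (2B, 2-aligned)
2..4  magic  (2B, 2-aligned)
4..48  flags  (44B, 4-aligned)
48..72  ack  (24B, 8-aligned)
within Vec3: layer at 0
48 + 0 = 48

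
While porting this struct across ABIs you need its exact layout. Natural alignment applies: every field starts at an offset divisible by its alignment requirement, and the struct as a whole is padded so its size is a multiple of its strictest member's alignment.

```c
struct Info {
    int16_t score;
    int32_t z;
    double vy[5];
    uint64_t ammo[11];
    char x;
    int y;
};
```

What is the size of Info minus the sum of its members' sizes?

5

@0: score [2B, align 2] → 2
+2 pad (align 4)
@4: z [4B, align 4] → 8
@8: vy [40B, align 8] → 48
@48: ammo [88B, align 8] → 136
@136: x [1B, align 1] → 137
+3 pad (align 4)
@140: y [4B, align 4] → 144
size 144, align 8
data bytes 139, size 144 → padding 5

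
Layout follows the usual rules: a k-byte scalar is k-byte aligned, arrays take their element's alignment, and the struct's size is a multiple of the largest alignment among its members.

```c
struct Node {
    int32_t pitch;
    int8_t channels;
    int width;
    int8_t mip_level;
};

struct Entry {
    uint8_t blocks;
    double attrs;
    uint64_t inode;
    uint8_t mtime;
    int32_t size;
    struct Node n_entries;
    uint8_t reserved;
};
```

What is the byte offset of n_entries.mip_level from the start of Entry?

44

Node: @0: pitch [4B, align 4] → 4; @4: channels [1B, align 1] → 5; +3 pad (align 4); @8: width [4B, align 4] → 12; @12: mip_level [1B, align 1] → 13; +3 tail pad (align 4); size 16, align 4
@0: blocks [1B, align 1] → 1
+7 pad (align 8)
@8: attrs [8B, align 8] → 16
@16: inode [8B, align 8] → 24
@24: mtime [1B, align 1] → 25
+3 pad (align 4)
@28: size [4B, align 4] → 32
@32: n_entries [16B, align 4] → 48
within Node: mip_level at 12
32 + 12 = 44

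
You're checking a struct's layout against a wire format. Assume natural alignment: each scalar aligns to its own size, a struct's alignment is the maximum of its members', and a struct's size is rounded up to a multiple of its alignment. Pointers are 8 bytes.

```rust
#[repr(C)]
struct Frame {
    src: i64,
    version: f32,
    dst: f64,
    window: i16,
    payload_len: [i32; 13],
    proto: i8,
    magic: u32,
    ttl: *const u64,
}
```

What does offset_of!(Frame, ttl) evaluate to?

0..8  src  (8B, 8-aligned)
8..12  version  (4B, 4-aligned)
12..16  -- padding (4B)
16..24  dst  (8B, 8-aligned)
24..26  window  (2B, 2-aligned)
26..28  -- padding (2B)
28..80  payload_len  (52B, 4-aligned)
80..81  proto  (1B, 1-aligned)
81..84  -- padding (3B)
84..88  magic  (4B, 4-aligned)
88..96  ttl  (8B, 8-aligned)

88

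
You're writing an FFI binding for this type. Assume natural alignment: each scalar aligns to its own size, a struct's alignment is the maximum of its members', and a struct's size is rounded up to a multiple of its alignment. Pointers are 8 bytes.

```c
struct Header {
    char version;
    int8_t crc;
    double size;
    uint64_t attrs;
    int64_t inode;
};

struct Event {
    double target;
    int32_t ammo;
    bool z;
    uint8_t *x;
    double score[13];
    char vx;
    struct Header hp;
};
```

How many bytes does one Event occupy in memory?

168 bytes

Header: version at 0 (size 1, align 1) → ends 1; crc at 1 (size 1, align 1) → ends 2; pad 6 to align 8 for size; size at 8 (size 8, align 8) → ends 16; attrs at 16 (size 8, align 8) → ends 24; inode at 24 (size 8, align 8) → ends 32; total 32 bytes, alignment 8
target at 0 (size 8, align 8) → ends 8
ammo at 8 (size 4, align 4) → ends 12
z at 12 (size 1, align 1) → ends 13
pad 3 to align 8 for x
x at 16 (size 8, align 8) → ends 24
score at 24 (size 104, align 8) → ends 128
vx at 128 (size 1, align 1) → ends 129
pad 7 to align 8 for hp
hp at 136 (size 32, align 8) → ends 168
total 168 bytes, alignment 8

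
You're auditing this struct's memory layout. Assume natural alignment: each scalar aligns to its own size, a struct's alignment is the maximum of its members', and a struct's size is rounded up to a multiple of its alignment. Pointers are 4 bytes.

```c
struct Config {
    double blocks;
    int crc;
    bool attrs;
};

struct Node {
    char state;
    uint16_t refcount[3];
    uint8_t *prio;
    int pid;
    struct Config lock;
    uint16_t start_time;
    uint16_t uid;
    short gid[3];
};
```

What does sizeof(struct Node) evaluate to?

Config: @0: blocks [8B, align 8] → 8; @8: crc [4B, align 4] → 12; @12: attrs [1B, align 1] → 13; +3 tail pad (align 8); size 16, align 8
@0: state [1B, align 1] → 1
+1 pad (align 2)
@2: refcount [6B, align 2] → 8
@8: prio [4B, align 4] → 12
@12: pid [4B, align 4] → 16
@16: lock [16B, align 8] → 32
@32: start_time [2B, align 2] → 34
@34: uid [2B, align 2] → 36
@36: gid [6B, align 2] → 42
+6 tail pad (align 8)
size 48, align 8

48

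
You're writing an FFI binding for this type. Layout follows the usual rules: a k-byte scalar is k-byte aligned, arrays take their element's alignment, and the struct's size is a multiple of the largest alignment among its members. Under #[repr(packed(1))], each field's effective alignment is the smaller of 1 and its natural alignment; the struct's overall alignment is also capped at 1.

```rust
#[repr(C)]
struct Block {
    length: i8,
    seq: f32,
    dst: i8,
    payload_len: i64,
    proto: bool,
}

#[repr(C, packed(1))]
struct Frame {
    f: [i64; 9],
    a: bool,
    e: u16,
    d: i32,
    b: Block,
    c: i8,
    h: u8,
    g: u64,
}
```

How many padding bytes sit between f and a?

0

Block: length at 0 (size 1, align 1) → ends 1; pad 3 to align 4 for seq; seq at 4 (size 4, align 4) → ends 8; dst at 8 (size 1, align 1) → ends 9; pad 7 to align 8 for payload_len; payload_len at 16 (size 8, align 8) → ends 24; proto at 24 (size 1, align 1) → ends 25; tail pad 7 to reach multiple of 8; total 32 bytes, alignment 8
f at 0 (size 72, align 1) → ends 72
a at 72 (size 1, align 1) → ends 73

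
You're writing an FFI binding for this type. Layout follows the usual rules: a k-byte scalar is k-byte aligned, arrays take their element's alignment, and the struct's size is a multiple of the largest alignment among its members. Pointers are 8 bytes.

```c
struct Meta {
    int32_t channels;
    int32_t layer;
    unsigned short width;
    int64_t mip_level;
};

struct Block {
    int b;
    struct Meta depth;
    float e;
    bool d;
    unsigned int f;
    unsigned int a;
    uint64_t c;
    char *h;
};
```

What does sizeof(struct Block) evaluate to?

64

Meta: 0..4  channels  (4B, 4-aligned); 4..8  layer  (4B, 4-aligned); 8..10  width  (2B, 2-aligned); 10..16  -- padding (6B); 16..24  mip_level  (8B, 8-aligned); sizeof = 24, alignof = 8
0..4  b  (4B, 4-aligned)
4..8  -- padding (4B)
8..32  depth  (24B, 8-aligned)
32..36  e  (4B, 4-aligned)
36..37  d  (1B, 1-aligned)
37..40  -- padding (3B)
40..44  f  (4B, 4-aligned)
44..48  a  (4B, 4-aligned)
48..56  c  (8B, 8-aligned)
56..64  h  (8B, 8-aligned)
sizeof = 64, alignof = 8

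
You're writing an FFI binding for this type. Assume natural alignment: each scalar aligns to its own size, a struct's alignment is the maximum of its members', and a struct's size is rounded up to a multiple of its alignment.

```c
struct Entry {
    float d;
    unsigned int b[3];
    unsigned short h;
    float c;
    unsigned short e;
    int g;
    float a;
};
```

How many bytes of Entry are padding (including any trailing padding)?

0..4  d  (4B, 4-aligned)
4..16  b  (12B, 4-aligned)
16..18  h  (2B, 2-aligned)
18..20  -- padding (2B)
20..24  c  (4B, 4-aligned)
24..26  e  (2B, 2-aligned)
26..28  -- padding (2B)
28..32  g  (4B, 4-aligned)
32..36  a  (4B, 4-aligned)
sizeof = 36, alignof = 4
data bytes 32, size 36 → padding 4

4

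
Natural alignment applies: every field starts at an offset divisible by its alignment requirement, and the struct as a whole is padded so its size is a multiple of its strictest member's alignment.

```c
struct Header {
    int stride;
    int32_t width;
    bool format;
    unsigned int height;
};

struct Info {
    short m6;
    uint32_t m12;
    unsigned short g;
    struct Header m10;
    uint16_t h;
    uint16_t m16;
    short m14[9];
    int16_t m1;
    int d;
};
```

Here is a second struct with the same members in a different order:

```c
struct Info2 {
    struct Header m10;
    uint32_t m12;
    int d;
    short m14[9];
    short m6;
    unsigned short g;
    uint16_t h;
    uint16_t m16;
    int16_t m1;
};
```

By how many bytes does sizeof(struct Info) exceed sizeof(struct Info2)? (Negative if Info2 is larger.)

4

Header: stride at 0 (size 4, align 4) → ends 4; width at 4 (size 4, align 4) → ends 8; format at 8 (size 1, align 1) → ends 9; pad 3 to align 4 for height; height at 12 (size 4, align 4) → ends 16; total 16 bytes, alignment 4
m6 at 0 (size 2, align 2) → ends 2
pad 2 to align 4 for m12
m12 at 4 (size 4, align 4) → ends 8
g at 8 (size 2, align 2) → ends 10
pad 2 to align 4 for m10
m10 at 12 (size 16, align 4) → ends 28
h at 28 (size 2, align 2) → ends 30
m16 at 30 (size 2, align 2) → ends 32
m14 at 32 (size 18, align 2) → ends 50
m1 at 50 (size 2, align 2) → ends 52
d at 52 (size 4, align 4) → ends 56
total 56 bytes, alignment 4
— Info2 —
m10 at 0 (size 16, align 4) → ends 16
m12 at 16 (size 4, align 4) → ends 20
d at 20 (size 4, align 4) → ends 24
m14 at 24 (size 18, align 2) → ends 42
m6 at 42 (size 2, align 2) → ends 44
g at 44 (size 2, align 2) → ends 46
h at 46 (size 2, align 2) → ends 48
m16 at 48 (size 2, align 2) → ends 50
m1 at 50 (size 2, align 2) → ends 52
total 52 bytes, alignment 4
56 − 52 = 4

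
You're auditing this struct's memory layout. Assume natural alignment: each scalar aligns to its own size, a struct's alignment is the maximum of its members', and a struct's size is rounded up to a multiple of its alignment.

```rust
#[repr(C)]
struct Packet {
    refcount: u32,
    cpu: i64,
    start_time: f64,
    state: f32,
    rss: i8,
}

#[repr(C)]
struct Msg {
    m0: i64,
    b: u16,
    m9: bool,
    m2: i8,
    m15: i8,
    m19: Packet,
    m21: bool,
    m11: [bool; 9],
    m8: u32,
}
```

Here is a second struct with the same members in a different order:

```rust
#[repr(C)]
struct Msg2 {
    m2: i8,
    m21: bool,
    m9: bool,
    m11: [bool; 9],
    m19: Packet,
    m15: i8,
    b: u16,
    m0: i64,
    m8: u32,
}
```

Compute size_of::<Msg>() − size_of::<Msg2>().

Packet: @0: refcount [4B, align 4] → 4; +4 pad (align 8); @8: cpu [8B, align 8] → 16; @16: start_time [8B, align 8] → 24; @24: state [4B, align 4] → 28; @28: rss [1B, align 1] → 29; +3 tail pad (align 8); size 32, align 8
@0: m0 [8B, align 8] → 8
@8: b [2B, align 2] → 10
@10: m9 [1B, align 1] → 11
@11: m2 [1B, align 1] → 12
@12: m15 [1B, align 1] → 13
+3 pad (align 8)
@16: m19 [32B, align 8] → 48
@48: m21 [1B, align 1] → 49
@49: m11 [9B, align 1] → 58
+2 pad (align 4)
@60: m8 [4B, align 4] → 64
size 64, align 8
— Msg2 —
@0: m2 [1B, align 1] → 1
@1: m21 [1B, align 1] → 2
@2: m9 [1B, align 1] → 3
@3: m11 [9B, align 1] → 12
+4 pad (align 8)
@16: m19 [32B, align 8] → 48
@48: m15 [1B, align 1] → 49
+1 pad (align 2)
@50: b [2B, align 2] → 52
+4 pad (align 8)
@56: m0 [8B, align 8] → 64
@64: m8 [4B, align 4] → 68
+4 tail pad (align 8)
size 72, align 8
64 − 72 = -8

-8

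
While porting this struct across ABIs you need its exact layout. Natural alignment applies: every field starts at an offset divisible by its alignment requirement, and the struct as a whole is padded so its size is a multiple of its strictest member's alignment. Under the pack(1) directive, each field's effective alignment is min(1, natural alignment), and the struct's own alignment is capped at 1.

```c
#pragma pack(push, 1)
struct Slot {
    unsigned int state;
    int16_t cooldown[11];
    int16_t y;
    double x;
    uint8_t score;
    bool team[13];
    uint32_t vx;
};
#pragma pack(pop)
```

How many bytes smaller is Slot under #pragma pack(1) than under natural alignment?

10

natural layout:
  state at 0 (size 4, align 4) → ends 4
  cooldown at 4 (size 22, align 2) → ends 26
  y at 26 (size 2, align 2) → ends 28
  pad 4 to align 8 for x
  x at 32 (size 8, align 8) → ends 40
  score at 40 (size 1, align 1) → ends 41
  team at 41 (size 13, align 1) → ends 54
  pad 2 to align 4 for vx
  vx at 56 (size 4, align 4) → ends 60
  tail pad 4 to reach multiple of 8
  total 64 bytes, alignment 8
packed(1) layout:
  state at 0 (size 4, align 1) → ends 4
  cooldown at 4 (size 22, align 1) → ends 26
  y at 26 (size 2, align 1) → ends 28
  x at 28 (size 8, align 1) → ends 36
  score at 36 (size 1, align 1) → ends 37
  team at 37 (size 13, align 1) → ends 50
  vx at 50 (size 4, align 1) → ends 54
  total 54 bytes, alignment 1
64 − 54 = 10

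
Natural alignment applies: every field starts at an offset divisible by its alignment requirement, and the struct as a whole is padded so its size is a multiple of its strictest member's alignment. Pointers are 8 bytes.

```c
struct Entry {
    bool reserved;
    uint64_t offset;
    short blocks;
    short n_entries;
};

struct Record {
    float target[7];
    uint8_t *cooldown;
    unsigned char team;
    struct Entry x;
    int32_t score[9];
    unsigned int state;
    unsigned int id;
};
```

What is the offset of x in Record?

Entry: @0: reserved [1B, align 1] → 1; +7 pad (align 8); @8: offset [8B, align 8] → 16; @16: blocks [2B, align 2] → 18; @18: n_entries [2B, align 2] → 20; +4 tail pad (align 8); size 24, align 8
@0: target [28B, align 4] → 28
+4 pad (align 8)
@32: cooldown [8B, align 8] → 40
@40: team [1B, align 1] → 41
+7 pad (align 8)
@48: x [24B, align 8] → 72

48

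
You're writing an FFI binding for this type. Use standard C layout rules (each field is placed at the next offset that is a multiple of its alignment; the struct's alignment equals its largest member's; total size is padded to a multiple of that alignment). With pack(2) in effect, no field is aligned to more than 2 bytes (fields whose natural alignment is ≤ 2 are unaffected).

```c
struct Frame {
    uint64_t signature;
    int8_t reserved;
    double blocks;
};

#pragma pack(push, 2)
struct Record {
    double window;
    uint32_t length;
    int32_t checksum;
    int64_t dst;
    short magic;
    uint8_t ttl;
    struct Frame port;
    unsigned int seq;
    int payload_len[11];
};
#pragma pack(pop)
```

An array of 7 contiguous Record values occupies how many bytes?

Frame: 0..8  signature  (8B, 8-aligned); 8..9  reserved  (1B, 1-aligned); 9..16  -- padding (7B); 16..24  blocks  (8B, 8-aligned); sizeof = 24, alignof = 8
0..8  window  (8B, 2-aligned)
8..12  length  (4B, 2-aligned)
12..16  checksum  (4B, 2-aligned)
16..24  dst  (8B, 2-aligned)
24..26  magic  (2B, 2-aligned)
26..27  ttl  (1B, 1-aligned)
27..28  -- padding (1B)
28..52  port  (24B, 2-aligned)
52..56  seq  (4B, 2-aligned)
56..100  payload_len  (44B, 2-aligned)
sizeof = 100, alignof = 2
array of 7: 7 × 100 = 700

700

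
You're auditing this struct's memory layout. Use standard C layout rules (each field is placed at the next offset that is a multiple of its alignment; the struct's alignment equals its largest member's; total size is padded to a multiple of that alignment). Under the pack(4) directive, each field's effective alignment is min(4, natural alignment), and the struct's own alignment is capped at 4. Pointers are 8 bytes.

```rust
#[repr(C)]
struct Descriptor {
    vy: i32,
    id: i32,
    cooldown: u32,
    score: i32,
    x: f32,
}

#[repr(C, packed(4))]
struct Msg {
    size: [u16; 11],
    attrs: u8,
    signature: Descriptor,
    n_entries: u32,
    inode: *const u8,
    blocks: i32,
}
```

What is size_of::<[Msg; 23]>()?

Descriptor: vy at 0 (size 4, align 4) → ends 4; id at 4 (size 4, align 4) → ends 8; cooldown at 8 (size 4, align 4) → ends 12; score at 12 (size 4, align 4) → ends 16; x at 16 (size 4, align 4) → ends 20; total 20 bytes, alignment 4
size at 0 (size 22, align 2) → ends 22
attrs at 22 (size 1, align 1) → ends 23
pad 1 to align 4 for signature
signature at 24 (size 20, align 4) → ends 44
n_entries at 44 (size 4, align 4) → ends 48
inode at 48 (size 8, align 4) → ends 56
blocks at 56 (size 4, align 4) → ends 60
total 60 bytes, alignment 4
array of 23: 23 × 60 = 1380

1380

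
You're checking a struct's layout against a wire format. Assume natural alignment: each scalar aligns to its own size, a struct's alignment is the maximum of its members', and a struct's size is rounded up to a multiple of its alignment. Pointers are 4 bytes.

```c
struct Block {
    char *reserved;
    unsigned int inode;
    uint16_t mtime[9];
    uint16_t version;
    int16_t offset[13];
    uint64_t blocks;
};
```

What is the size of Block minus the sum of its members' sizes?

reserved at 0 (size 4, align 4) → ends 4
inode at 4 (size 4, align 4) → ends 8
mtime at 8 (size 18, align 2) → ends 26
version at 26 (size 2, align 2) → ends 28
offset at 28 (size 26, align 2) → ends 54
pad 2 to align 8 for blocks
blocks at 56 (size 8, align 8) → ends 64
total 64 bytes, alignment 8
data bytes 62, size 64 → padding 2

2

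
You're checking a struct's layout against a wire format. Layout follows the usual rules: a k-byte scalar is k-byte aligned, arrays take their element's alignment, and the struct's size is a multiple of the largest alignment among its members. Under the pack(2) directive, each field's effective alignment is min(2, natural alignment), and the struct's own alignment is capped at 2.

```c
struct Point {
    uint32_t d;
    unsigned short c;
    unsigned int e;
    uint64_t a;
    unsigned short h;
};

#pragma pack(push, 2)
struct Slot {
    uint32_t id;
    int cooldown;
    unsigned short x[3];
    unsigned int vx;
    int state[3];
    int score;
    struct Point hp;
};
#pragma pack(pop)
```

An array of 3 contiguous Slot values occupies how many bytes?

198

Point: @0: d [4B, align 4] → 4; @4: c [2B, align 2] → 6; +2 pad (align 4); @8: e [4B, align 4] → 12; +4 pad (align 8); @16: a [8B, align 8] → 24; @24: h [2B, align 2] → 26; +6 tail pad (align 8); size 32, align 8
@0: id [4B, align 2] → 4
@4: cooldown [4B, align 2] → 8
@8: x [6B, align 2] → 14
@14: vx [4B, align 2] → 18
@18: state [12B, align 2] → 30
@30: score [4B, align 2] → 34
@34: hp [32B, align 2] → 66
size 66, align 2
array of 3: 3 × 66 = 198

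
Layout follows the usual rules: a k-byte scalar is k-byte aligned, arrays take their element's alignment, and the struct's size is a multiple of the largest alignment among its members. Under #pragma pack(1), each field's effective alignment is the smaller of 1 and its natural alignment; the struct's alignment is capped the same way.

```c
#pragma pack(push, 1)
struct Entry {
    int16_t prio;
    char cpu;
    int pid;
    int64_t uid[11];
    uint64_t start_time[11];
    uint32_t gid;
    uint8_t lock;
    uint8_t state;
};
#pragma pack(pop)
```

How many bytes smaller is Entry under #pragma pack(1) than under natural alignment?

natural layout:
  @0: prio [2B, align 2] → 2
  @2: cpu [1B, align 1] → 3
  +1 pad (align 4)
  @4: pid [4B, align 4] → 8
  @8: uid [88B, align 8] → 96
  @96: start_time [88B, align 8] → 184
  @184: gid [4B, align 4] → 188
  @188: lock [1B, align 1] → 189
  @189: state [1B, align 1] → 190
  +2 tail pad (align 8)
  size 192, align 8
packed(1) layout:
  @0: prio [2B, align 1] → 2
  @2: cpu [1B, align 1] → 3
  @3: pid [4B, align 1] → 7
  @7: uid [88B, align 1] → 95
  @95: start_time [88B, align 1] → 183
  @183: gid [4B, align 1] → 187
  @187: lock [1B, align 1] → 188
  @188: state [1B, align 1] → 189
  size 189, align 1
192 − 189 = 3

3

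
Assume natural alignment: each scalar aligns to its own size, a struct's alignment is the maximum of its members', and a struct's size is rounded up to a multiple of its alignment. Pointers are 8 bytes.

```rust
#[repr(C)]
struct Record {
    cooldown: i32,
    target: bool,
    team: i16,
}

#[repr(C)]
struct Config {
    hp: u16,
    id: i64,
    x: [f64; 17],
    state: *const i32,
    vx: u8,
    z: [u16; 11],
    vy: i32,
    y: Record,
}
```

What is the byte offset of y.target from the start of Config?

192

Record: cooldown at 0 (size 4, align 4) → ends 4; target at 4 (size 1, align 1) → ends 5; pad 1 to align 2 for team; team at 6 (size 2, align 2) → ends 8; total 8 bytes, alignment 4
hp at 0 (size 2, align 2) → ends 2
pad 6 to align 8 for id
id at 8 (size 8, align 8) → ends 16
x at 16 (size 136, align 8) → ends 152
state at 152 (size 8, align 8) → ends 160
vx at 160 (size 1, align 1) → ends 161
pad 1 to align 2 for z
z at 162 (size 22, align 2) → ends 184
vy at 184 (size 4, align 4) → ends 188
y at 188 (size 8, align 4) → ends 196
within Record: target at 4
188 + 4 = 192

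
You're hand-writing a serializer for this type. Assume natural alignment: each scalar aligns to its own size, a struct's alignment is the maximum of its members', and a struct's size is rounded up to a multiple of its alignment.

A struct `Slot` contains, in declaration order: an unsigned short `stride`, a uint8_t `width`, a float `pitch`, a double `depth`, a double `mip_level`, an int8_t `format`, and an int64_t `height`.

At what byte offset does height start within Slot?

32

stride at 0 (size 2, align 2) → ends 2
width at 2 (size 1, align 1) → ends 3
pad 1 to align 4 for pitch
pitch at 4 (size 4, align 4) → ends 8
depth at 8 (size 8, align 8) → ends 16
mip_level at 16 (size 8, align 8) → ends 24
format at 24 (size 1, align 1) → ends 25
pad 7 to align 8 for height
height at 32 (size 8, align 8) → ends 40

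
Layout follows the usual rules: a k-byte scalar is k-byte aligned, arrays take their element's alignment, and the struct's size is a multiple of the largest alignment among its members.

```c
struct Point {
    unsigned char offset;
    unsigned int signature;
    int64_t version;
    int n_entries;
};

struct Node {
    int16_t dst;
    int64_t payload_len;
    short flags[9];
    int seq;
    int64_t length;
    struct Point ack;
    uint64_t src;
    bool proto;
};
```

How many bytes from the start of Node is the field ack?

Point: 0..1  offset  (1B, 1-aligned); 1..4  -- padding (3B); 4..8  signature  (4B, 4-aligned); 8..16  version  (8B, 8-aligned); 16..20  n_entries  (4B, 4-aligned); 20..24  -- tail padding (4B); sizeof = 24, alignof = 8
0..2  dst  (2B, 2-aligned)
2..8  -- padding (6B)
8..16  payload_len  (8B, 8-aligned)
16..34  flags  (18B, 2-aligned)
34..36  -- padding (2B)
36..40  seq  (4B, 4-aligned)
40..48  length  (8B, 8-aligned)
48..72  ack  (24B, 8-aligned)

48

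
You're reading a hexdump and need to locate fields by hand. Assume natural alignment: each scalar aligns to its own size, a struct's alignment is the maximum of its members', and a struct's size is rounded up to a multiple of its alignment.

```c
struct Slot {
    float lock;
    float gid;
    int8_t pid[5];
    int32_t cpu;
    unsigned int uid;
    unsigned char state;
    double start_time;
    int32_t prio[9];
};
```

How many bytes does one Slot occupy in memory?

80 bytes

@0: lock [4B, align 4] → 4
@4: gid [4B, align 4] → 8
@8: pid [5B, align 1] → 13
+3 pad (align 4)
@16: cpu [4B, align 4] → 20
@20: uid [4B, align 4] → 24
@24: state [1B, align 1] → 25
+7 pad (align 8)
@32: start_time [8B, align 8] → 40
@40: prio [36B, align 4] → 76
+4 tail pad (align 8)
size 80, align 8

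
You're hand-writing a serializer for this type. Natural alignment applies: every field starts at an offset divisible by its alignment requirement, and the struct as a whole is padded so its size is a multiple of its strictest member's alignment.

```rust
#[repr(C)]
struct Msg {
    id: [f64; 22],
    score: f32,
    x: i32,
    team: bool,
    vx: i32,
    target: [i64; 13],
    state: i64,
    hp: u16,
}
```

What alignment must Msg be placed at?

8

member alignments: id=8, score=4, x=4, team=1, vx=4, target=8, state=8, hp=2
max = 8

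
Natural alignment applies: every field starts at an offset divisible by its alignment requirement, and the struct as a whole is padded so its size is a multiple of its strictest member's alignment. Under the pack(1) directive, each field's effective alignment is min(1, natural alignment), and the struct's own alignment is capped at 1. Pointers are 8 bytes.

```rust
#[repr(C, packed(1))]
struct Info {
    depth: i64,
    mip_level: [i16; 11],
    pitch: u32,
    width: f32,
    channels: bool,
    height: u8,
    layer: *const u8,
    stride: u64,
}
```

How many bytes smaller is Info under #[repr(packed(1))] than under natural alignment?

natural layout:
  @0: depth [8B, align 8] → 8
  @8: mip_level [22B, align 2] → 30
  +2 pad (align 4)
  @32: pitch [4B, align 4] → 36
  @36: width [4B, align 4] → 40
  @40: channels [1B, align 1] → 41
  @41: height [1B, align 1] → 42
  +6 pad (align 8)
  @48: layer [8B, align 8] → 56
  @56: stride [8B, align 8] → 64
  size 64, align 8
packed(1) layout:
  @0: depth [8B, align 1] → 8
  @8: mip_level [22B, align 1] → 30
  @30: pitch [4B, align 1] → 34
  @34: width [4B, align 1] → 38
  @38: channels [1B, align 1] → 39
  @39: height [1B, align 1] → 40
  @40: layer [8B, align 1] → 48
  @48: stride [8B, align 1] → 56
  size 56, align 1
64 − 56 = 8

8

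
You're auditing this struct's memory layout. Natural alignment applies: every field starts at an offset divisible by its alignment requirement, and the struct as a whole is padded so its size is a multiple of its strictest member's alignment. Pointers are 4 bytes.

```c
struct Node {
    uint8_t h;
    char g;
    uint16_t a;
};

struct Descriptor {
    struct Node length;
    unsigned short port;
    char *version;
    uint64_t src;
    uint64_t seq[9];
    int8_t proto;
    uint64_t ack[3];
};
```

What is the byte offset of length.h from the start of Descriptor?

Node: @0: h [1B, align 1] → 1; @1: g [1B, align 1] → 2; @2: a [2B, align 2] → 4; size 4, align 2
@0: length [4B, align 2] → 4
within Node: h at 0
0 + 0 = 0

0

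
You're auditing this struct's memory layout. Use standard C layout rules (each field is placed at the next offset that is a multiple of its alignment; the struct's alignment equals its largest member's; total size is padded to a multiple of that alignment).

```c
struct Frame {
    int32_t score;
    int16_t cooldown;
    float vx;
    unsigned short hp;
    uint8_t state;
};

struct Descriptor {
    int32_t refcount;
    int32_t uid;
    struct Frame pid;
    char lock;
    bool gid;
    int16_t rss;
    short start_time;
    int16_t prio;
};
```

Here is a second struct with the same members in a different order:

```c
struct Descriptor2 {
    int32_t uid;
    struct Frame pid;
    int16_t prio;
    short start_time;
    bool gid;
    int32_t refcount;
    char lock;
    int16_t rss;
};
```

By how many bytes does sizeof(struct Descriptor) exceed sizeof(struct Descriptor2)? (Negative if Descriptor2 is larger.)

Frame: score at 0 (size 4, align 4) → ends 4; cooldown at 4 (size 2, align 2) → ends 6; pad 2 to align 4 for vx; vx at 8 (size 4, align 4) → ends 12; hp at 12 (size 2, align 2) → ends 14; state at 14 (size 1, align 1) → ends 15; tail pad 1 to reach multiple of 4; total 16 bytes, alignment 4
refcount at 0 (size 4, align 4) → ends 4
uid at 4 (size 4, align 4) → ends 8
pid at 8 (size 16, align 4) → ends 24
lock at 24 (size 1, align 1) → ends 25
gid at 25 (size 1, align 1) → ends 26
rss at 26 (size 2, align 2) → ends 28
start_time at 28 (size 2, align 2) → ends 30
prio at 30 (size 2, align 2) → ends 32
total 32 bytes, alignment 4
— Descriptor2 —
uid at 0 (size 4, align 4) → ends 4
pid at 4 (size 16, align 4) → ends 20
prio at 20 (size 2, align 2) → ends 22
start_time at 22 (size 2, align 2) → ends 24
gid at 24 (size 1, align 1) → ends 25
pad 3 to align 4 for refcount
refcount at 28 (size 4, align 4) → ends 32
lock at 32 (size 1, align 1) → ends 33
pad 1 to align 2 for rss
rss at 34 (size 2, align 2) → ends 36
total 36 bytes, alignment 4
32 − 36 = -4

-4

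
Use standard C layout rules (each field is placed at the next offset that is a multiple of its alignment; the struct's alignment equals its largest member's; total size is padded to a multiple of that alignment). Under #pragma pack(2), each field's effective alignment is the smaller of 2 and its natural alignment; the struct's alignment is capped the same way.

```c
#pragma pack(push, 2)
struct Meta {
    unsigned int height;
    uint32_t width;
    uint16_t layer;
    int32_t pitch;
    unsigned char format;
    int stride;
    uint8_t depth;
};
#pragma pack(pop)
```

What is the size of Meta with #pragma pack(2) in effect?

@0: height [4B, align 2] → 4
@4: width [4B, align 2] → 8
@8: layer [2B, align 2] → 10
@10: pitch [4B, align 2] → 14
@14: format [1B, align 1] → 15
+1 pad (align 2)
@16: stride [4B, align 2] → 20
@20: depth [1B, align 1] → 21
+1 tail pad (align 2)
size 22, align 2

22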